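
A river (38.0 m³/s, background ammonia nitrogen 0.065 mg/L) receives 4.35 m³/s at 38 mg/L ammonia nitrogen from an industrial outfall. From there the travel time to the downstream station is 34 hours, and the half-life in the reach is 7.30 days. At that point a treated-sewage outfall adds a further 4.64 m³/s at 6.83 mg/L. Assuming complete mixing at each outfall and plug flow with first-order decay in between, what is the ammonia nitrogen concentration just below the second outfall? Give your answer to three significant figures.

After mixing, C = (38.00·0.06500 + 4.350·38.00) / 42.35 = 167.8/42.35 = 3.962 mg/L; combined flow 42.35 m³/s.
Half-life 7.30 d → k = ln 2 / 7.30 = 0.09495 d⁻¹.
First-order decay: C = 3.962·exp(−k·t) = 3.962·0.8741 = 3.463 mg/L.
At the second outfall, C = (42.35·3.463 + 4.640·6.830) / (42.35 + 4.640) = 3.795 mg/L.

3.80 mg/L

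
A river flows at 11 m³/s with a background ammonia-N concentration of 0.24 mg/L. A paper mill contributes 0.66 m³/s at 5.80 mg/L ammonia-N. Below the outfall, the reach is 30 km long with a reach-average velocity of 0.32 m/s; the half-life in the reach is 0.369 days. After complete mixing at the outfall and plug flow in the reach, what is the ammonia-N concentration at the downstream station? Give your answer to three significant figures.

0.0723 mg/L

Flow-weighted average: C = (11.00·0.2400 + 0.6600·5.800) / 11.66 = 6.468/11.66 = 0.5547 mg/L.
Travel time t = 30·1000 / 0.32 = 93750 s = 26.04 h.
Half-life 0.369 d → k = ln 2 / 0.369 = 1.878 d⁻¹.
Applying C = C₀e^(−kt): 0.5547 × 0.1303 = 0.07226 mg/L.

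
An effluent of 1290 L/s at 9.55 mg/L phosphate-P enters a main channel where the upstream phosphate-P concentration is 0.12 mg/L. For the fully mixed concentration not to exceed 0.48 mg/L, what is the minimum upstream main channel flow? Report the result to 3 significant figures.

Set C_mix = 0.48: (Q·0.1200 + 1290·9.550) / (Q + 1290) = 0.48
→ Q = 1290·(9.550 − 0.48)/(0.48 − 0.1200) = 32500 L/s.

32500 L/s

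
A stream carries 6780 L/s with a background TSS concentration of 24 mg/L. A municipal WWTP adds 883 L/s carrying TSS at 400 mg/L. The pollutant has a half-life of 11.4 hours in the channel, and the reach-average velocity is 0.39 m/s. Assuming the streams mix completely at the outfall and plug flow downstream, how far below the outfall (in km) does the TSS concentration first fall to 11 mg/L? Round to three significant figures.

Flow-weighted average: C = (6780·24.00 + 883.0·400.0) / 7663 = 515900/7663 = 67.33 mg/L.
Half-life 11.4 h → k = ln 2 / 11.4 = 0.06080 h⁻¹ = 1.459 d⁻¹.
Set 67.33·exp(−k·t) = 11 → t = ln(67.33/11)/k = 107300 s = 29.80 h.
Distance = v·t = 0.39·107300 = 41830 m = 41.83 km.

41.8 km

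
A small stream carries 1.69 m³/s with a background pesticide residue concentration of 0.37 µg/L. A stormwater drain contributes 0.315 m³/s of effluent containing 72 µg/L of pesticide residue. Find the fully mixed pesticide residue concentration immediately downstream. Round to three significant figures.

Mass balance: C = (1.690·0.3700 + 0.3150·72.00) / 2.005 = 23.31/2.005 = 11.62 µg/L.

11.6 µg/L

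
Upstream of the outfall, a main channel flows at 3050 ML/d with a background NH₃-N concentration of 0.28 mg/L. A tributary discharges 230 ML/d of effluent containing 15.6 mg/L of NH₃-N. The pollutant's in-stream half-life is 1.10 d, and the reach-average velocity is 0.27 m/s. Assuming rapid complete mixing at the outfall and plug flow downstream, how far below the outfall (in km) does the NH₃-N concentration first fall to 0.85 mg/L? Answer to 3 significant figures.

Mixed concentration C = ΣQC/ΣQ = (3050·0.2800 + 230.0·15.60) / 3280 = 4442/3280 = 1.354 mg/L.
Half-life 1.10 d → k = ln 2 / 1.10 = 0.6301 d⁻¹.
Set 1.354·exp(−k·t) = 0.85 → t = ln(1.354/0.85)/k = 63860 s = 17.74 h.
Distance = v·t = 0.27·63860 = 17240 m = 17.24 km.

17.2 km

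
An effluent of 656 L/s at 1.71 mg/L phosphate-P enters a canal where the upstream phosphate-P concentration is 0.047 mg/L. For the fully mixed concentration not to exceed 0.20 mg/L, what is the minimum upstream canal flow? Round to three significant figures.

Set C_mix = 0.20: (Q·0.04700 + 656.0·1.710) / (Q + 656.0) = 0.20
→ Q = 656.0·(1.710 − 0.20)/(0.20 − 0.04700) = 6474 L/s.

6470 L/s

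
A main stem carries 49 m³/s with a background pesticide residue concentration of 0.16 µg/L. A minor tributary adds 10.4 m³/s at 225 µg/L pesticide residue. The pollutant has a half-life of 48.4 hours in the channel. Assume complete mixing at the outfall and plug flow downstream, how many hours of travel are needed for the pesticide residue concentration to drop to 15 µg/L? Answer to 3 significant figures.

67.7 h

Conservation of mass: C = (49.00·0.1600 + 10.40·225.0) / 59.40 = 2348/59.40 = 39.53 µg/L.
Half-life 48.4 h → k = ln 2 / 48.4 = 0.01432 h⁻¹ = 0.3437 d⁻¹.
39.53·exp(−k·t) = 15 → t = ln(39.53/15)/k = 243600 s = 67.66 h.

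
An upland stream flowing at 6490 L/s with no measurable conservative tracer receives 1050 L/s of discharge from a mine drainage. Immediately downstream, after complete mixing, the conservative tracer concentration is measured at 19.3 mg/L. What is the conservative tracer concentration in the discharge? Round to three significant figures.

139 mg/L

Mass balance: 6490·0 + 1050·Cₑ = 7540·19.30
→ Cₑ = (7540·19.30 − 6490·0) / 1050 = 138.6 mg/L.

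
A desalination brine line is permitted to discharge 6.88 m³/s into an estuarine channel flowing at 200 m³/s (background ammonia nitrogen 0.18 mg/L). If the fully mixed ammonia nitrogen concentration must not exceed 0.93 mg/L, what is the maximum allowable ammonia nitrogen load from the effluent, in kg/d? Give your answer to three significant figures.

13500 kg/d

Mass balance at the limit: 200.0·0.1800 + 6.880·Cₑ = 206.9·0.93 → Cₑ = 22.73 mg/L.
Load = 6.880 m³/s × 22.73 g/m³ × 86 400 s/d = 13510 kg/d.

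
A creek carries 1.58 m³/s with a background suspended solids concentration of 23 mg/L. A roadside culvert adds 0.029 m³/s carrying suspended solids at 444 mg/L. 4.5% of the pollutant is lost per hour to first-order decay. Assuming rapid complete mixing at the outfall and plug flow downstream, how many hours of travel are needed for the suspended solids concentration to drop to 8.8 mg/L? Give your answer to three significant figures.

Flow-weighted average: C = (1.580·23.00 + 0.02900·444.0) / 1.609 = 49.22/1.609 = 30.59 mg/L.
4.5%/h lost → k = −ln(1 − 0.045) = 0.04604 h⁻¹.
30.59·exp(−k·t) = 8.8 → t = ln(30.59/8.8)/k = 97410 s = 27.06 h.

27.1 h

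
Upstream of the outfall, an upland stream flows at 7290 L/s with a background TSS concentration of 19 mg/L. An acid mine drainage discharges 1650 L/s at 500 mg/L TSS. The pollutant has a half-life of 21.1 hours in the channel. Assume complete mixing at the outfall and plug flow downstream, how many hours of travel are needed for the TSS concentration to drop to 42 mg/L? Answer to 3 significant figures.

Mixed concentration C = ΣQC/ΣQ = (7290·19.00 + 1650·500.0) / 8940 = 963500/8940 = 107.8 mg/L.
Half-life 21.1 h → k = ln 2 / 21.1 = 0.03285 h⁻¹ = 0.7884 d⁻¹.
107.8·exp(−k·t) = 42 → t = ln(107.8/42)/k = 103300 s = 28.69 h.

28.7 h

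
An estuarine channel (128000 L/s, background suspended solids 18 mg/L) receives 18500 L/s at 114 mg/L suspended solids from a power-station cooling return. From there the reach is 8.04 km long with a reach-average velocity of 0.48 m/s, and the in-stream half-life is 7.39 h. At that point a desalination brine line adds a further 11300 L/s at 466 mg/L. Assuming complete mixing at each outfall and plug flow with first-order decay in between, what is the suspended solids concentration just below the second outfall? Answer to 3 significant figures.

Mixed concentration C = ΣQC/ΣQ = (128000·18.00 + 18500·114.0) / 146500 = 4413000/146500 = 30.12 mg/L; combined flow 146500 L/s.
Travel time t = 8.04·1000 / 0.48 = 16750 s = 4.653 h.
Half-life 7.39 h → k = ln 2 / 7.39 = 0.09380 h⁻¹ = 2.251 d⁻¹.
Applying C = C₀e^(−kt): 30.12 × 0.6464 = 19.47 mg/L.
Second outfall: C = (146500·19.47 + 11300·466.0)/157800 = 51.45 mg/L.

51.4 mg/L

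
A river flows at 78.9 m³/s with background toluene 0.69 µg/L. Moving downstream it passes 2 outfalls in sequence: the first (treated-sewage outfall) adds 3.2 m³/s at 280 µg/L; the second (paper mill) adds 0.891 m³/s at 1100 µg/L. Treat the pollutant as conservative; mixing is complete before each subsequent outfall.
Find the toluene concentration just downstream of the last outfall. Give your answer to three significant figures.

After outfall 1: Q = 78.90 + 3.200 = 82.10 m³/s; C = (78.90·0.6900 + 3.200·280.0)/82.10 = 11.58 µg/L.
After outfall 2: Q = 82.10 + 0.8910 = 82.99 m³/s; C = (82.10·11.58 + 0.8910·1100)/82.99 = 23.26 µg/L.

23.3 µg/L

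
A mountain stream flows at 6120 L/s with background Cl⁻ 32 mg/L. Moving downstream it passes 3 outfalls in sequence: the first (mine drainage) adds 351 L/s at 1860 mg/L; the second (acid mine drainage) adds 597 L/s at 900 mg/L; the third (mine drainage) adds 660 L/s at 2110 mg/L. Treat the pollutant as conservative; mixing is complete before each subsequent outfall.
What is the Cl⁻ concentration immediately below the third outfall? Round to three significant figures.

Below outfall 1: Q → 6471 L/s, C = (6120·32.00 + 351.0·1860)/6471 = 131.2 mg/L.
Below outfall 2: Q → 7068 L/s, C = (6471·131.2 + 597.0·900.0)/7068 = 196.1 mg/L.
Below outfall 3: Q → 7728 L/s, C = (7068·196.1 + 660.0·2110)/7728 = 359.5 mg/L.

360 mg/L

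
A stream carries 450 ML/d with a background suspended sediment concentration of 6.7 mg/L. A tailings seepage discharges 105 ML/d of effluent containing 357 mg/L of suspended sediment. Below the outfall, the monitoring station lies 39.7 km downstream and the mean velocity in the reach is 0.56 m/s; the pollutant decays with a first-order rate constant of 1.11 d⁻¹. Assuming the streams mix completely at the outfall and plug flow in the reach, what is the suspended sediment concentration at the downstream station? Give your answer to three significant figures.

Mixed concentration C = ΣQC/ΣQ = (450.0·6.700 + 105.0·357.0) / 555.0 = 40500/555.0 = 72.97 mg/L.
Travel time t = 39.7·1000 / 0.56 = 70890 s = 19.69 h.
Decay over the reach: 72.97·exp(−kt) = 72.97·0.4022 = 29.35 mg/L.

29.4 mg/L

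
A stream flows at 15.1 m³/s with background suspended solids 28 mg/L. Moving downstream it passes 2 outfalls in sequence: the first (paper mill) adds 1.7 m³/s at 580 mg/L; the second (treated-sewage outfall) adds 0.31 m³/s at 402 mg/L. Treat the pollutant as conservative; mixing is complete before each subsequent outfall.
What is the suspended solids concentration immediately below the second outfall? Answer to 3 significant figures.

Below outfall 1: Q → 16.80 m³/s, C = (15.10·28.00 + 1.700·580.0)/16.80 = 83.86 mg/L.
Below outfall 2: Q → 17.11 m³/s, C = (16.80·83.86 + 0.3100·402.0)/17.11 = 89.62 mg/L.

89.6 mg/L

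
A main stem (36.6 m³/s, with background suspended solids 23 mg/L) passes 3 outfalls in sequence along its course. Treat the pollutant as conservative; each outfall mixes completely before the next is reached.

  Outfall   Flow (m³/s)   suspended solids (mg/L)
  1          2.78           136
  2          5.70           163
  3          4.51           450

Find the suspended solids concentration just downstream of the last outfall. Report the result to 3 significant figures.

84.3 mg/L

Outfall 1: combined Q = 39.38 m³/s; C = (36.60·23.00 + 2.780·136.0)/39.38 = 30.98 mg/L.
Outfall 2: combined Q = 45.08 m³/s; C = (39.38·30.98 + 5.700·163.0)/45.08 = 47.67 mg/L.
Outfall 3: combined Q = 49.59 m³/s; C = (45.08·47.67 + 4.510·450.0)/49.59 = 84.26 mg/L.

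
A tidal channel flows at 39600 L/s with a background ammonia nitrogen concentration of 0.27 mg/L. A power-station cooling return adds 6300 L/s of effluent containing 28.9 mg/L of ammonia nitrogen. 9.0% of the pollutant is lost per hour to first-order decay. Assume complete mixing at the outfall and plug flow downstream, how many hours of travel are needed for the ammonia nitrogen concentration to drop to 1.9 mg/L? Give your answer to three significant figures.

Mass balance: C = (39600·0.2700 + 6300·28.90) / 45900 = 192800/45900 = 4.200 mg/L.
9.0%/h lost → k = −ln(1 − 0.09) = 0.09431 h⁻¹.
4.200·exp(−k·t) = 1.9 → t = ln(4.200/1.9)/k = 30280 s = 8.410 h.

8.41 h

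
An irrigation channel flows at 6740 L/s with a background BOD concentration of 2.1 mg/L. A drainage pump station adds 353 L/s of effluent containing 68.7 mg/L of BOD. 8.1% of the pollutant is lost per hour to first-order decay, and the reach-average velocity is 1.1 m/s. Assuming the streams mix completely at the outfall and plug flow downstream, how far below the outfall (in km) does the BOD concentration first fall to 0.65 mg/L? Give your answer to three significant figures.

99.4 km

Mass balance: C = (6740·2.100 + 353.0·68.70) / 7093 = 38410/7093 = 5.415 mg/L.
8.1%/h lost → k = −ln(1 − 0.081) = 0.08447 h⁻¹.
Set 5.415·exp(−k·t) = 0.65 → t = ln(5.415/0.65)/k = 90350 s = 25.10 h.
Distance = v·t = 1.1·90350 = 99380 m = 99.38 km.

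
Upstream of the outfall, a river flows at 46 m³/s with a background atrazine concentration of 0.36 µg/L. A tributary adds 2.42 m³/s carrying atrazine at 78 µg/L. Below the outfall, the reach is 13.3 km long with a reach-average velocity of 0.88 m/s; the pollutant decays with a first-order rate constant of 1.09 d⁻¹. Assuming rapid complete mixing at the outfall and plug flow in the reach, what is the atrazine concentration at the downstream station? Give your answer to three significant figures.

Mass balance: C = (46.00·0.3600 + 2.420·78.00) / 48.42 = 205.3/48.42 = 4.240 µg/L.
Travel time t = 13.3·1000 / 0.88 = 15110 s = 4.198 h.
Decay over the reach: 4.240·exp(−kt) = 4.240·0.8264 = 3.504 µg/L.

3.50 µg/L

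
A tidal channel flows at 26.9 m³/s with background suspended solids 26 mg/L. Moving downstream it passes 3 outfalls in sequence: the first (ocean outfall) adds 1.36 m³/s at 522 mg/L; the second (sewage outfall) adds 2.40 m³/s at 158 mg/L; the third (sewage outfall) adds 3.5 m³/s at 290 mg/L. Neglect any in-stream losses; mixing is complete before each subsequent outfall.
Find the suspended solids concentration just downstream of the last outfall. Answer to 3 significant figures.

After outfall 1: Q = 26.90 + 1.360 = 28.26 m³/s; C = (26.90·26.00 + 1.360·522.0)/28.26 = 49.87 mg/L.
After outfall 2: Q = 28.26 + 2.400 = 30.66 m³/s; C = (28.26·49.87 + 2.400·158.0)/30.66 = 58.33 mg/L.
After outfall 3: Q = 30.66 + 3.500 = 34.16 m³/s; C = (30.66·58.33 + 3.500·290.0)/34.16 = 82.07 mg/L.

82.1 mg/L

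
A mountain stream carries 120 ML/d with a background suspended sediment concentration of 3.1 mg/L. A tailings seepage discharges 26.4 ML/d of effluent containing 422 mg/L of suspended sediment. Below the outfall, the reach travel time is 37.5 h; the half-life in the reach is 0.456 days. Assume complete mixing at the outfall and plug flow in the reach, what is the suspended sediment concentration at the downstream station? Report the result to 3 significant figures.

Mass balance: C = (120.0·3.100 + 26.40·422.0) / 146.4 = 11510/146.4 = 78.64 mg/L.
Half-life 0.456 d → k = ln 2 / 0.456 = 1.520 d⁻¹.
Decay over the reach: 78.64·exp(−kt) = 78.64·0.09301 = 7.314 mg/L.

7.31 mg/L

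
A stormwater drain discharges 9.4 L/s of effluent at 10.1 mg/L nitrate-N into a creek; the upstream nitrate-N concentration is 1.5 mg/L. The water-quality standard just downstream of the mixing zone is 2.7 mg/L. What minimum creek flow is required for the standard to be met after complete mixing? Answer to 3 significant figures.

58.0 L/s

Set C_mix = 2.7: (Q·1.500 + 9.400·10.10) / (Q + 9.400) = 2.7
→ Q = 9.400·(10.10 − 2.7)/(2.7 − 1.500) = 57.97 L/s.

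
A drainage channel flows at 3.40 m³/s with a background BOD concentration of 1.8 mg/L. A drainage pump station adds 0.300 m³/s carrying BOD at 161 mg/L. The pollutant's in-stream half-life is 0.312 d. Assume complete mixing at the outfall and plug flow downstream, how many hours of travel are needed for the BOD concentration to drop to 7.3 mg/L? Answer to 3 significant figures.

7.57 h

After mixing, C = (3.400·1.800 + 0.3000·161.0) / 3.700 = 54.42/3.700 = 14.71 mg/L.
Half-life 0.312 d → k = ln 2 / 0.312 = 2.222 d⁻¹.
14.71·exp(−k·t) = 7.3 → t = ln(14.71/7.3)/k = 27240 s = 7.568 h.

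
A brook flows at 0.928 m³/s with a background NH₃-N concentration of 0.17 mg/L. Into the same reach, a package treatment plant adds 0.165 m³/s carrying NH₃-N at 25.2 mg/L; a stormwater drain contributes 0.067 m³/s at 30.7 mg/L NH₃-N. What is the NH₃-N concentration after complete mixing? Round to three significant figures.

5.49 mg/L

Mixed concentration C = ΣQC/ΣQ = (0.9280·0.1700 + 0.1650·25.20 + 0.06700·30.70) / 1.160 = 6.373/1.160 = 5.494 mg/L.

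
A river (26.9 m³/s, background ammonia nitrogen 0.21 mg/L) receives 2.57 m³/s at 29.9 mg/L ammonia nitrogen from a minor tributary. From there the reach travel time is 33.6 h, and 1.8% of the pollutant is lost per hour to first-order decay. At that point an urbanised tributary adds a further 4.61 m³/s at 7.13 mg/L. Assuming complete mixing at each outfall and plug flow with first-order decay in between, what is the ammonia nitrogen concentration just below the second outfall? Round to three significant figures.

Mass balance: C = (26.90·0.2100 + 2.570·29.90) / 29.47 = 82.49/29.47 = 2.799 mg/L; combined flow 29.47 m³/s.
1.8%/h lost → k = −ln(1 − 0.018) = 0.01816 h⁻¹.
Decay over the reach: 2.799·exp(−kt) = 2.799·0.5432 = 1.520 mg/L.
Second outfall: C = (29.47·1.520 + 4.610·7.130)/34.08 = 2.279 mg/L.

2.28 mg/L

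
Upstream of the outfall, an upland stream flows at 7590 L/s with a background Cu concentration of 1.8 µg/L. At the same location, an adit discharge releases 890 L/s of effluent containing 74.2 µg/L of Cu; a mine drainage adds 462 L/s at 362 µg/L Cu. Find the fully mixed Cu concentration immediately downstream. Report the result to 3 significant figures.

After mixing, C = (7590·1.800 + 890.0·74.20 + 462.0·362.0) / 8942 = 246900/8942 = 27.62 µg/L.

27.6 µg/L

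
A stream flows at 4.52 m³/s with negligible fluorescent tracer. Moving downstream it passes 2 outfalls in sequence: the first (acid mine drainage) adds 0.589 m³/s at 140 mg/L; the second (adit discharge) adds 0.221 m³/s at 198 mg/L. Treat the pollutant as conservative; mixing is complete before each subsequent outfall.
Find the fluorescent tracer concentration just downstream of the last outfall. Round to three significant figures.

After outfall 1: Q = 4.520 + 0.5890 = 5.109 m³/s; C = (4.520·0 + 0.5890·140.0)/5.109 = 16.14 mg/L.
After outfall 2: Q = 5.109 + 0.2210 = 5.330 m³/s; C = (5.109·16.14 + 0.2210·198.0)/5.330 = 23.68 mg/L.

23.7 mg/L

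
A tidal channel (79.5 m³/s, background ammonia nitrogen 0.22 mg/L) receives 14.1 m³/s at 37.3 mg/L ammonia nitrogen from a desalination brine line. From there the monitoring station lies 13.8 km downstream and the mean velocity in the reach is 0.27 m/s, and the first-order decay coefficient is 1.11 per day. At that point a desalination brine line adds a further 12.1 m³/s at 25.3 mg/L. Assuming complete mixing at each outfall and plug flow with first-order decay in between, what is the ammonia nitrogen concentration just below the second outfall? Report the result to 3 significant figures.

5.56 mg/L

Mass balance: C = (79.50·0.2200 + 14.10·37.30) / 93.60 = 543.4/93.60 = 5.806 mg/L; combined flow 93.60 m³/s.
Travel time t = 13.8·1000 / 0.27 = 51110 s = 14.20 h.
Decay over the reach: 5.806·exp(−kt) = 5.806·0.5186 = 3.011 mg/L.
Second outfall: C = (93.60·3.011 + 12.10·25.30)/105.7 = 5.562 mg/L.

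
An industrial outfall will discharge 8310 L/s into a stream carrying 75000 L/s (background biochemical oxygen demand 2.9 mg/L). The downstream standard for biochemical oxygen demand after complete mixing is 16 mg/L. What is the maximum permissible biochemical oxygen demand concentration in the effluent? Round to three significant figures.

At the limit, (Qr·Cr + Qe·Cₑ)/(Qr + Qe) = 16:
Cₑ = (83310·16 − 75000·2.900) / 8310 = 134.2 mg/L.

134 mg/L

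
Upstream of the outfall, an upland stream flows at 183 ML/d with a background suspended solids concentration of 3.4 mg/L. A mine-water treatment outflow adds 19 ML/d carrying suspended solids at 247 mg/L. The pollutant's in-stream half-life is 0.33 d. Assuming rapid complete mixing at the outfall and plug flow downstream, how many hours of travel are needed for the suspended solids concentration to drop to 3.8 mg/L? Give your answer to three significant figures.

After mixing, C = (183.0·3.400 + 19.00·247.0) / 202.0 = 5315/202.0 = 26.31 mg/L.
Half-life 0.33 d → k = ln 2 / 0.33 = 2.100 d⁻¹.
26.31·exp(−k·t) = 3.8 → t = ln(26.31/3.8)/k = 79600 s = 22.11 h.

22.1 h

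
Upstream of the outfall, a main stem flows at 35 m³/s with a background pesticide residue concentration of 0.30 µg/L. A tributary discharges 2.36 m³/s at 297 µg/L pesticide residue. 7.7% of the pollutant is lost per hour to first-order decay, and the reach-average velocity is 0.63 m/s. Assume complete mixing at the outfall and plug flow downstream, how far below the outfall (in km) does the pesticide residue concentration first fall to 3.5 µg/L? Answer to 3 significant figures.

47.9 km

Mixed concentration C = ΣQC/ΣQ = (35.00·0.3000 + 2.360·297.0) / 37.36 = 711.4/37.36 = 19.04 µg/L.
7.7%/h lost → k = −ln(1 − 0.077) = 0.08013 h⁻¹.
Set 19.04·exp(−k·t) = 3.5 → t = ln(19.04/3.5)/k = 76110 s = 21.14 h.
Distance = v·t = 0.63·76110 = 47950 m = 47.95 km.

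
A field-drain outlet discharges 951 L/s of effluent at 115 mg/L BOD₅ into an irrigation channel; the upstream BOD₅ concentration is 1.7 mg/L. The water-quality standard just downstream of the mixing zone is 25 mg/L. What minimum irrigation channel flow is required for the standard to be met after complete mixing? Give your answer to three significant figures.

Set C_mix = 25: (Q·1.700 + 951.0·115.0) / (Q + 951.0) = 25
→ Q = 951.0·(115.0 − 25)/(25 − 1.700) = 3673 L/s.

3670 L/s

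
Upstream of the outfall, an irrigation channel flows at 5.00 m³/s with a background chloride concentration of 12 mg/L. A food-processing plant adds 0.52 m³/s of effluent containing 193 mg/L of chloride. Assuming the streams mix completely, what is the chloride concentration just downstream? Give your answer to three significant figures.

29.1 mg/L

Conservation of mass: C = (5.000·12.00 + 0.5200·193.0) / 5.520 = 160.4/5.520 = 29.05 mg/L.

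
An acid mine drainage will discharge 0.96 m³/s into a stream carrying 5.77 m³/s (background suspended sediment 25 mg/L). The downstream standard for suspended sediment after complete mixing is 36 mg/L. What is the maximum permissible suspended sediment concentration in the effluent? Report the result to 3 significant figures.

At the limit, (Qr·Cr + Qe·Cₑ)/(Qr + Qe) = 36:
Cₑ = (6.730·36 − 5.770·25.00) / 0.9600 = 102.1 mg/L.

102 mg/L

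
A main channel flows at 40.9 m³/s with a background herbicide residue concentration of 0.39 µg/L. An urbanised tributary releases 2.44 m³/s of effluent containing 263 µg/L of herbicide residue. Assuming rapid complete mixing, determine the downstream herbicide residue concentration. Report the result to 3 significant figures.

Mass balance: C = (40.90·0.3900 + 2.440·263.0) / 43.34 = 657.7/43.34 = 15.17 µg/L.

15.2 µg/L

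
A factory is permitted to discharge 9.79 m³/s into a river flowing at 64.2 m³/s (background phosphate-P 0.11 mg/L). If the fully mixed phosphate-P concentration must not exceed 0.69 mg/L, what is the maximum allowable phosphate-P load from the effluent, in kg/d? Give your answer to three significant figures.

3800 kg/d

Mass balance at the limit: 64.20·0.1100 + 9.790·Cₑ = 73.99·0.69 → Cₑ = 4.493 mg/L.
Load = 9.790 m³/s × 4.493 g/m³ × 86 400 s/d = 3801 kg/d.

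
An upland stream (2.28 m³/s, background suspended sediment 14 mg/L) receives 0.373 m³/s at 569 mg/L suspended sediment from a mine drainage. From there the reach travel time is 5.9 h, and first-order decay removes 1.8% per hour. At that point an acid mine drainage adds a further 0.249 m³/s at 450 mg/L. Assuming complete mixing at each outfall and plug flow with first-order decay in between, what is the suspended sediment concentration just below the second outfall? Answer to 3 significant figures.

Conservation of mass: C = (2.280·14.00 + 0.3730·569.0) / 2.653 = 244.2/2.653 = 92.03 mg/L; combined flow 2.653 m³/s.
1.8%/h lost → k = −ln(1 − 0.018) = 0.01816 h⁻¹.
Applying C = C₀e^(−kt): 92.03 × 0.8984 = 82.68 mg/L.
At the second outfall, C = (2.653·82.68 + 0.2490·450.0) / (2.653 + 0.2490) = 114.2 mg/L.

114 mg/L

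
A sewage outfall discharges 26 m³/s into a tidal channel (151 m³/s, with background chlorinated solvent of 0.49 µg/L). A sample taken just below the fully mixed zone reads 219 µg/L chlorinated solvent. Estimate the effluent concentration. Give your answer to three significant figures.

Mass balance: 151.0·0.4900 + 26.00·Cₑ = 177.0·219.0
→ Cₑ = (177.0·219.0 − 151.0·0.4900) / 26.00 = 1488 µg/L.

1490 µg/L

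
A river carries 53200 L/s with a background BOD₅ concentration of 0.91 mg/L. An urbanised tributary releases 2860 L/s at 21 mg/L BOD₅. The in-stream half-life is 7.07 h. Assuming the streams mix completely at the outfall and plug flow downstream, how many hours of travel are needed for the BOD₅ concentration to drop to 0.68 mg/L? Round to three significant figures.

10.7 h

Mixed concentration C = ΣQC/ΣQ = (53200·0.9100 + 2860·21.00) / 56060 = 108500/56060 = 1.935 mg/L.
Half-life 7.07 h → k = ln 2 / 7.07 = 0.09804 h⁻¹ = 2.353 d⁻¹.
1.935·exp(−k·t) = 0.68 → t = ln(1.935/0.68)/k = 38400 s = 10.67 h.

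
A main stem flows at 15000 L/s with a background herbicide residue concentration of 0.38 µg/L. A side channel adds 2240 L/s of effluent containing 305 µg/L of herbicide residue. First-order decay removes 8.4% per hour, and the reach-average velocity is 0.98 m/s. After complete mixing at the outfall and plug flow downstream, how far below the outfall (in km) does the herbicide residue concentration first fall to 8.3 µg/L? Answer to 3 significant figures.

63.2 km

Mixed concentration C = ΣQC/ΣQ = (15000·0.3800 + 2240·305.0) / 17240 = 688900/17240 = 39.96 µg/L.
8.4%/h lost → k = −ln(1 − 0.084) = 0.08774 h⁻¹.
Set 39.96·exp(−k·t) = 8.3 → t = ln(39.96/8.3)/k = 64480 s = 17.91 h.
Distance = v·t = 0.98·64480 = 63190 m = 63.19 km.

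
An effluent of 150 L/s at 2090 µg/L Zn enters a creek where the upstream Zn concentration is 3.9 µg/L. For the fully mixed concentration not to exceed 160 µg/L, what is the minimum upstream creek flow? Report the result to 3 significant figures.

1850 L/s

Set C_mix = 160: (Q·3.900 + 150.0·2090) / (Q + 150.0) = 160
→ Q = 150.0·(2090 − 160)/(160 − 3.900) = 1855 L/s.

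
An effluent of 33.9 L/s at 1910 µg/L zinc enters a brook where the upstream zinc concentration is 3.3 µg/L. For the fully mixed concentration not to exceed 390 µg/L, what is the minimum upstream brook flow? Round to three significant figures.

Set C_mix = 390: (Q·3.300 + 33.90·1910) / (Q + 33.90) = 390
→ Q = 33.90·(1910 − 390)/(390 − 3.300) = 133.3 L/s.

133 L/s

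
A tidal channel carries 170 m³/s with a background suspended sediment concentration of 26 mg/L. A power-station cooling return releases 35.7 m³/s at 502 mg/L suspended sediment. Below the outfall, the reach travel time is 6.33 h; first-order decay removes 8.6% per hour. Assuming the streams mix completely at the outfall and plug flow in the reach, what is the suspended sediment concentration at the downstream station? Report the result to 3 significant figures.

61.5 mg/L

Flow-weighted average: C = (170.0·26.00 + 35.70·502.0) / 205.7 = 22340/205.7 = 108.6 mg/L.
8.6%/h lost → k = −ln(1 − 0.086) = 0.08992 h⁻¹.
Decay over the reach: 108.6·exp(−kt) = 108.6·0.5660 = 61.47 mg/L.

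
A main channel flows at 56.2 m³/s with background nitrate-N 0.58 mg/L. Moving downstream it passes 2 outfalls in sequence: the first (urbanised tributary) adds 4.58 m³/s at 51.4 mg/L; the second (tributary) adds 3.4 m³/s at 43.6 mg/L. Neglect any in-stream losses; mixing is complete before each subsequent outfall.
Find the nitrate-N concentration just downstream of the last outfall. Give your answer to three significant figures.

6.49 mg/L

Below outfall 1: Q → 60.78 m³/s, C = (56.20·0.5800 + 4.580·51.40)/60.78 = 4.409 mg/L.
Below outfall 2: Q → 64.18 m³/s, C = (60.78·4.409 + 3.400·43.60)/64.18 = 6.486 mg/L.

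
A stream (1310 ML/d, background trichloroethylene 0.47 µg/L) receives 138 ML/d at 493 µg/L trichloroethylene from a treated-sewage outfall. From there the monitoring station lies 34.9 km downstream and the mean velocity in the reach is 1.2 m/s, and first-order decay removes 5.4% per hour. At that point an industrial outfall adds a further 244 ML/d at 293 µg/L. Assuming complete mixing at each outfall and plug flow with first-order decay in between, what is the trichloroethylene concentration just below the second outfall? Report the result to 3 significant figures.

68.2 µg/L

After mixing, C = (1310·0.4700 + 138.0·493.0) / 1448 = 68650/1448 = 47.41 µg/L; combined flow 1448 ML/d.
Travel time t = 34.9·1000 / 1.2 = 29080 s = 8.079 h.
5.4%/h lost → k = −ln(1 − 0.054) = 0.05551 h⁻¹.
First-order decay: C = 47.41·exp(−k·t) = 47.41·0.6386 = 30.28 µg/L.
Second outfall: C = (1448·30.28 + 244.0·293.0)/1692 = 68.16 µg/L.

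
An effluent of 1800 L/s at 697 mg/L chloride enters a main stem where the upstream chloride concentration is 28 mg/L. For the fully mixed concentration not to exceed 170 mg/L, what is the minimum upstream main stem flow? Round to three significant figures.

6680 L/s

Set C_mix = 170: (Q·28.00 + 1800·697.0) / (Q + 1800) = 170
→ Q = 1800·(697.0 − 170)/(170 − 28.00) = 6680 L/s.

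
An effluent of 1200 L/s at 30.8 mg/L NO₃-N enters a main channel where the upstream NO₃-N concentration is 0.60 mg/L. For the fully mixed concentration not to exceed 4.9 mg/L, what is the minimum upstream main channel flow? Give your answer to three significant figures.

7230 L/s

Set C_mix = 4.9: (Q·0.6000 + 1200·30.80) / (Q + 1200) = 4.9
→ Q = 1200·(30.80 − 4.9)/(4.9 − 0.6000) = 7228 L/s.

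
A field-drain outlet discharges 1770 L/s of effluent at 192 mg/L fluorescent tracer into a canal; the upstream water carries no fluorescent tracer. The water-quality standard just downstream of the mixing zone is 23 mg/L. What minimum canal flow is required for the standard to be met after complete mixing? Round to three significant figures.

Set C_mix = 23: (Q·0 + 1770·192.0) / (Q + 1770) = 23
→ Q = 1770·(192.0 − 23)/(23 − 0) = 13010 L/s.

13000 L/s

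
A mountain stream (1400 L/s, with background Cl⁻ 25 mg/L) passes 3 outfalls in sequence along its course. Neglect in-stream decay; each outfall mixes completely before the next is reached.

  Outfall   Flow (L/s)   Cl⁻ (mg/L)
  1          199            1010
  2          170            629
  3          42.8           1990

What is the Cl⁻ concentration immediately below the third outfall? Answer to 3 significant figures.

Outfall 1: combined Q = 1599 L/s; C = (1400·25.00 + 199.0·1010)/1599 = 147.6 mg/L.
Outfall 2: combined Q = 1769 L/s; C = (1599·147.6 + 170.0·629.0)/1769 = 193.8 mg/L.
Outfall 3: combined Q = 1812 L/s; C = (1769·193.8 + 42.80·1990)/1812 = 236.3 mg/L.

236 mg/L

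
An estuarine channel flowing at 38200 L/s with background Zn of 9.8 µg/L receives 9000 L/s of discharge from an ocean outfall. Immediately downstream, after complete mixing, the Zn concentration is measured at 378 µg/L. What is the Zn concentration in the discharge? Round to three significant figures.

Mass balance: 38200·9.800 + 9000·Cₑ = 47200·378.0
→ Cₑ = (47200·378.0 − 38200·9.800) / 9000 = 1941 µg/L.

1940 µg/L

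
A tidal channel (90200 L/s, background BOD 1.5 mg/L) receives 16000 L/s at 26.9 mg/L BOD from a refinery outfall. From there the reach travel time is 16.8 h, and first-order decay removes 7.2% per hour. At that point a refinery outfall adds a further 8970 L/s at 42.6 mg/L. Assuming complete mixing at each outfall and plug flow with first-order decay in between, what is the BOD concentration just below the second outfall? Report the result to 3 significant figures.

4.72 mg/L

Conservation of mass: C = (90200·1.500 + 16000·26.90) / 106200 = 565700/106200 = 5.327 mg/L; combined flow 106200 L/s.
7.2%/h lost → k = −ln(1 − 0.072) = 0.07472 h⁻¹.
After decay, C = 5.327 × e^(−kt) = 5.327 × 0.2850 = 1.518 mg/L.
Second outfall: C = (106200·1.518 + 8970·42.60)/115200 = 4.718 mg/L.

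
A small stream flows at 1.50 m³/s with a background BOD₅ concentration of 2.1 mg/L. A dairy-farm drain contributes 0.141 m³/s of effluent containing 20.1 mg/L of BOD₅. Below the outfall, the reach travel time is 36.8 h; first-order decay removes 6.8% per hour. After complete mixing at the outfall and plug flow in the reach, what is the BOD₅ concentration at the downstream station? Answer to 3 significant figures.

After mixing, C = (1.500·2.100 + 0.1410·20.10) / 1.641 = 5.984/1.641 = 3.647 mg/L.
6.8%/h lost → k = −ln(1 − 0.068) = 0.07042 h⁻¹.
Applying C = C₀e^(−kt): 3.647 × 0.07490 = 0.2731 mg/L.

0.273 mg/L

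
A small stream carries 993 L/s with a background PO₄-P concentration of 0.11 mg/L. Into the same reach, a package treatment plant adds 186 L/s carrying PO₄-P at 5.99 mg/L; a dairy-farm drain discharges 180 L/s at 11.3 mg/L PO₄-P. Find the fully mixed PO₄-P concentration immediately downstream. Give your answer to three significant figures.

After mixing, C = (993.0·0.1100 + 186.0·5.990 + 180.0·11.30) / 1359 = 3257/1359 = 2.397 mg/L.

2.40 mg/L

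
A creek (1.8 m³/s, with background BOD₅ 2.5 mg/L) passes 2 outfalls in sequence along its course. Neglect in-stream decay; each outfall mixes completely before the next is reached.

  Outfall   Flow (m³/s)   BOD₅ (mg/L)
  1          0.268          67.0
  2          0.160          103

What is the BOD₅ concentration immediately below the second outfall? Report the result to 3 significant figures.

Below outfall 1: Q → 2.068 m³/s, C = (1.800·2.500 + 0.2680·67.00)/2.068 = 10.86 mg/L.
Below outfall 2: Q → 2.228 m³/s, C = (2.068·10.86 + 0.1600·103.0)/2.228 = 17.48 mg/L.

17.5 mg/L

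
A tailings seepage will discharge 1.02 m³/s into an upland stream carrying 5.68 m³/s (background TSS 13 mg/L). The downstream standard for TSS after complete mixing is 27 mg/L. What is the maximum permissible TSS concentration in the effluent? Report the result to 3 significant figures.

105 mg/L

At the limit, (Qr·Cr + Qe·Cₑ)/(Qr + Qe) = 27:
Cₑ = (6.700·27 − 5.680·13.00) / 1.020 = 105.0 mg/L.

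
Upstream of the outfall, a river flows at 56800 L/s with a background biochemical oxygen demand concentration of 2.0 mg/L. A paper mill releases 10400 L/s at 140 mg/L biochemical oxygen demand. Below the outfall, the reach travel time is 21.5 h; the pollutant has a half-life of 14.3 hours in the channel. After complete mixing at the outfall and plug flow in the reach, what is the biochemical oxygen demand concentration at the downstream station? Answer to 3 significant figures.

After mixing, C = (56800·2.000 + 10400·140.0) / 67200 = 1570000/67200 = 23.36 mg/L.
Half-life 14.3 h → k = ln 2 / 14.3 = 0.04847 h⁻¹ = 1.163 d⁻¹.
After decay, C = 23.36 × e^(−kt) = 23.36 × 0.3527 = 8.238 mg/L.

8.24 mg/L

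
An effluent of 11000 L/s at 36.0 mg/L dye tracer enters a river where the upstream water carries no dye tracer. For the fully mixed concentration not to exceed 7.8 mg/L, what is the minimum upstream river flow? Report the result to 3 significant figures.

Set C_mix = 7.8: (Q·0 + 11000·36.00) / (Q + 11000) = 7.8
→ Q = 11000·(36.00 − 7.8)/(7.8 − 0) = 39770 L/s.

39800 L/s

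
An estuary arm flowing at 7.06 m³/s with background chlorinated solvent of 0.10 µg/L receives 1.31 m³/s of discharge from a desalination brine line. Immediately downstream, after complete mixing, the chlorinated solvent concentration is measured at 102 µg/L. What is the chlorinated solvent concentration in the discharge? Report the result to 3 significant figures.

651 µg/L

Mass balance: 7.060·0.1000 + 1.310·Cₑ = 8.370·102.0
→ Cₑ = (8.370·102.0 − 7.060·0.1000) / 1.310 = 651.2 µg/L.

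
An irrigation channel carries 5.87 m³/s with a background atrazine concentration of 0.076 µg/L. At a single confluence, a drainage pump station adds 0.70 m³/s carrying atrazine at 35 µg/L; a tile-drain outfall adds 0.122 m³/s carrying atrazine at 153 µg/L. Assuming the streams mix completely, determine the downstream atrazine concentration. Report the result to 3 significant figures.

6.52 µg/L

Conservation of mass: C = (5.870·0.07600 + 0.7000·35.00 + 0.1220·153.0) / 6.692 = 43.61/6.692 = 6.517 µg/L.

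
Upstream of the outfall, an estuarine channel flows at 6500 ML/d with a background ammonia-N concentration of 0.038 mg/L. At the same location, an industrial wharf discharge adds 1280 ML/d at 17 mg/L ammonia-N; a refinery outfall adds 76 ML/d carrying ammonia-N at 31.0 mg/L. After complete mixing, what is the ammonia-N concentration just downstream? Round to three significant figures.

3.10 mg/L

Flow-weighted average: C = (6500·0.03800 + 1280·17.00 + 76.00·31.00) / 7856 = 24360/7856 = 3.101 mg/L.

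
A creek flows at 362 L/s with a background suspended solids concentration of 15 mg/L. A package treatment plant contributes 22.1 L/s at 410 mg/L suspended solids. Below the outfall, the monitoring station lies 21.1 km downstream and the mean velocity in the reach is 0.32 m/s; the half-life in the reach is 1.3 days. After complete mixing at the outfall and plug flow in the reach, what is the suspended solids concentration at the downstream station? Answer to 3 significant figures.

After mixing, C = (362.0·15.00 + 22.10·410.0) / 384.1 = 14490/384.1 = 37.73 mg/L.
Travel time t = 21.1·1000 / 0.32 = 65940 s = 18.32 h.
Half-life 1.3 d → k = ln 2 / 1.3 = 0.5332 d⁻¹.
Applying C = C₀e^(−kt): 37.73 × 0.6657 = 25.12 mg/L.

25.1 mg/L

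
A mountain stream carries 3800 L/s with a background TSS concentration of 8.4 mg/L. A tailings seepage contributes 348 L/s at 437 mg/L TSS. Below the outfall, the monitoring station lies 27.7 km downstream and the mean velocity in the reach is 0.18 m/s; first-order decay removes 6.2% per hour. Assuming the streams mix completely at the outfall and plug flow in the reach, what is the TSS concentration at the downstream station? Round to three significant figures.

Conservation of mass: C = (3800·8.400 + 348.0·437.0) / 4148 = 184000/4148 = 44.36 mg/L.
Travel time t = 27.7·1000 / 0.18 = 153900 s = 42.75 h.
6.2%/h lost → k = −ln(1 − 0.062) = 0.06401 h⁻¹.
First-order decay: C = 44.36·exp(−k·t) = 44.36·0.06483 = 2.876 mg/L.

2.88 mg/L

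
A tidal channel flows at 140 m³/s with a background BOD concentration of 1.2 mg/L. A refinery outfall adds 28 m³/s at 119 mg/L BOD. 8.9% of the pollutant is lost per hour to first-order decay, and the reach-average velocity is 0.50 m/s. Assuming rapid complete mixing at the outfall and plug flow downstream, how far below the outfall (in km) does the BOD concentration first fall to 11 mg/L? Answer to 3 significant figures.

12.3 km

After mixing, C = (140.0·1.200 + 28.00·119.0) / 168.0 = 3500/168.0 = 20.83 mg/L.
8.9%/h lost → k = −ln(1 − 0.089) = 0.09321 h⁻¹.
Set 20.83·exp(−k·t) = 11 → t = ln(20.83/11)/k = 24670 s = 6.852 h.
Distance = v·t = 0.50·24670 = 12330 m = 12.33 km.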